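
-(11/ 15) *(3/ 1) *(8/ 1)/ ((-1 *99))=8/ 45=0.18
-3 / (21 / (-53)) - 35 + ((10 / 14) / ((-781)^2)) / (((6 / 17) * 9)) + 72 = 10276623013 / 230565258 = 44.57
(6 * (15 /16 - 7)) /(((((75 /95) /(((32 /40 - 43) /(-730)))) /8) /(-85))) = 6610841 /3650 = 1811.19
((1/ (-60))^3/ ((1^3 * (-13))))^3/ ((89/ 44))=11/ 492630532992000000000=0.00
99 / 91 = 1.09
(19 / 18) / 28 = 19 / 504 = 0.04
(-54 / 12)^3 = -729 / 8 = -91.12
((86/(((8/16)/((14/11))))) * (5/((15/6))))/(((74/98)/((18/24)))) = 176988/407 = 434.86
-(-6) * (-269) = -1614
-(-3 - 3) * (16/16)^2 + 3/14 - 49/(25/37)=-23207/350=-66.31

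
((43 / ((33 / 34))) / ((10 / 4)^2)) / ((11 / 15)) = 5848 / 605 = 9.67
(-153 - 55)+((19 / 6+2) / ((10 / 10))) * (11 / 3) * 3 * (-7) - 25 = -3785 / 6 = -630.83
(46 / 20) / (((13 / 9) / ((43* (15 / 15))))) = 8901 / 130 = 68.47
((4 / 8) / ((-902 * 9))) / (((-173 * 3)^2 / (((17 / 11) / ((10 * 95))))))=-17 / 45701457298200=-0.00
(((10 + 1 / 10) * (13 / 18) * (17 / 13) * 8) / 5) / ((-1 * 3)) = -3434 / 675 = -5.09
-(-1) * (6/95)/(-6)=-1/95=-0.01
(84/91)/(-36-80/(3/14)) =-9/3991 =-0.00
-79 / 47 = -1.68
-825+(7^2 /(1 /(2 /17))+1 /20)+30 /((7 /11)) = -1837461 /2380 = -772.04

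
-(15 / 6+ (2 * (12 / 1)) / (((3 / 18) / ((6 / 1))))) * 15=-25995 / 2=-12997.50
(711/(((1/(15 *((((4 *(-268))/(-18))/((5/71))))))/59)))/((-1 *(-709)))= 532137048/709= 750545.91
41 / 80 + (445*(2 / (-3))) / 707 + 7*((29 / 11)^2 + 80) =12498330041 / 20531280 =608.75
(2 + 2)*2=8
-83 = -83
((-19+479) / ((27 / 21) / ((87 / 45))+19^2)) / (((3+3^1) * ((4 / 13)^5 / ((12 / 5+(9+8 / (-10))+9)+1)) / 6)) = 178557402751 / 18795008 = 9500.26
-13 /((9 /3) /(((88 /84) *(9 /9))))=-286 /63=-4.54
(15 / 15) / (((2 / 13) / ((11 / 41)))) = 143 / 82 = 1.74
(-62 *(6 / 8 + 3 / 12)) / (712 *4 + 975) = -62 / 3823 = -0.02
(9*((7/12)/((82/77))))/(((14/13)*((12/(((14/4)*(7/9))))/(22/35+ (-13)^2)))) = 13866853/78720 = 176.15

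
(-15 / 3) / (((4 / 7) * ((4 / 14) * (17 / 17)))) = -245 / 8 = -30.62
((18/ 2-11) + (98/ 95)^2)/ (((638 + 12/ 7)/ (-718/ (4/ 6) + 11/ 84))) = 381999911/ 242483700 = 1.58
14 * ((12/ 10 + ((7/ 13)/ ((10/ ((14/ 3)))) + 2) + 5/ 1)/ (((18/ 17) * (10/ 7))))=686392/ 8775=78.22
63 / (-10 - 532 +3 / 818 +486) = -51534 / 45805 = -1.13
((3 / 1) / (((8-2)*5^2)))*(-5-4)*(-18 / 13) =81 / 325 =0.25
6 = 6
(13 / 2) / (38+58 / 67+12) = 871 / 6816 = 0.13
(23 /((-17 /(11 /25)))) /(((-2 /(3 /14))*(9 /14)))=253 /2550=0.10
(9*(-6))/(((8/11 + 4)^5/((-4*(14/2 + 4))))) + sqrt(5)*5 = 12.19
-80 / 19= -4.21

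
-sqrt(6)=-2.45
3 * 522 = 1566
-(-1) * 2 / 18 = 1 / 9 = 0.11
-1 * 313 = -313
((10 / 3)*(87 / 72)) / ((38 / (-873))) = -14065 / 152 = -92.53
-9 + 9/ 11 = -90/ 11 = -8.18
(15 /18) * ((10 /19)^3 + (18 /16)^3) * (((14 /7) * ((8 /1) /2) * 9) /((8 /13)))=1074881145 /7023616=153.04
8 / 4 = 2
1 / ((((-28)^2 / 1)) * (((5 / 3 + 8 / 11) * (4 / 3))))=99 / 247744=0.00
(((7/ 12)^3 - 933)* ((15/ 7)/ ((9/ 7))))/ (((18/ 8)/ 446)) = -1797247315/ 5832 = -308169.98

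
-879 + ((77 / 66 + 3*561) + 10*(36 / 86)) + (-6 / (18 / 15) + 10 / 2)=208813 / 258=809.35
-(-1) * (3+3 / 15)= 16 / 5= 3.20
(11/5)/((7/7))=11/5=2.20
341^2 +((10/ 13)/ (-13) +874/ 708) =6956697419/ 59826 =116282.18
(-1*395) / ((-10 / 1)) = 79 / 2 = 39.50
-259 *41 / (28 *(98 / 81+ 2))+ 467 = 362803 / 1040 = 348.85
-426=-426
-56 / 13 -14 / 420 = -1693 / 390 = -4.34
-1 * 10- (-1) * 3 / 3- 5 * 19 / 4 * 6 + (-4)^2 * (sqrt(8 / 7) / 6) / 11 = -303 / 2 + 16 * sqrt(14) / 231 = -151.24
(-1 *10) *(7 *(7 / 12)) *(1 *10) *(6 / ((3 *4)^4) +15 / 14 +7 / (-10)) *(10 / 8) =-7868525 / 41472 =-189.73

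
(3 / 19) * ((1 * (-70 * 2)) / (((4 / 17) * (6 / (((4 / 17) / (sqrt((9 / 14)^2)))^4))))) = -172103680 / 612449667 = -0.28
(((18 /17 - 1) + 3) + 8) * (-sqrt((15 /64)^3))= -705 * sqrt(15) /2176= -1.25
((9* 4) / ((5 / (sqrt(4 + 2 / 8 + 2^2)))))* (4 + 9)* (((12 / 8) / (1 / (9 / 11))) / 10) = 3159* sqrt(33) / 550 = 32.99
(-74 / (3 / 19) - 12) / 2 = -721 / 3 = -240.33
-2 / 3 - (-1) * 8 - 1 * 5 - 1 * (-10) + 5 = 52 / 3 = 17.33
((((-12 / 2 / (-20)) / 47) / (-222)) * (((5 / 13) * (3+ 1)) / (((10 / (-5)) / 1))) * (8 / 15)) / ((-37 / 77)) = -308 / 12546885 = -0.00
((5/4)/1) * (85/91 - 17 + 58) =4770/91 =52.42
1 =1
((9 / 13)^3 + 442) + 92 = 1173927 / 2197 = 534.33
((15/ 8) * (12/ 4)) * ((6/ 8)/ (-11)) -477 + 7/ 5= -837731/ 1760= -475.98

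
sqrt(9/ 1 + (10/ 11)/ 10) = 10 * sqrt(11)/ 11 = 3.02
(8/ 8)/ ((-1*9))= -1/ 9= -0.11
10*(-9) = -90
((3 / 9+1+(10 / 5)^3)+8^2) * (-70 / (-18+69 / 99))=169400 / 571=296.67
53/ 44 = 1.20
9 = 9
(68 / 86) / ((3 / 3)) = 34 / 43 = 0.79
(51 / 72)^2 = 0.50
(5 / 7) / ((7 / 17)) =85 / 49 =1.73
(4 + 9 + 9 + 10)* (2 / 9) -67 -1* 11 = -638 / 9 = -70.89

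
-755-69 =-824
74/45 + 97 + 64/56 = 31433/315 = 99.79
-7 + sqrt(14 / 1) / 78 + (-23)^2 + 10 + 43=575.05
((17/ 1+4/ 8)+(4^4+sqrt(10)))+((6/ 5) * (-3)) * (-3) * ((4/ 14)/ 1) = sqrt(10)+19361/ 70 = 279.75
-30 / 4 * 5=-37.50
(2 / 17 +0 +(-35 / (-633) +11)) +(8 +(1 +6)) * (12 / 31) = 5664172 / 333591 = 16.98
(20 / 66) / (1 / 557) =5570 / 33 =168.79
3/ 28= 0.11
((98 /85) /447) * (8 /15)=784 /569925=0.00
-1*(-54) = 54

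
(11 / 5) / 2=11 / 10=1.10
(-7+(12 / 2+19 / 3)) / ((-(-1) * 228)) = 4 / 171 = 0.02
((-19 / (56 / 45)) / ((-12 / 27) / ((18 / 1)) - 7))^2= 4796255025 / 1015314496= 4.72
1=1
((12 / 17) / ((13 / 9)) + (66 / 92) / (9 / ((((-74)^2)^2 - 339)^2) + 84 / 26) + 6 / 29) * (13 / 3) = 3405568226039923454843 / 856442044786887541770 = 3.98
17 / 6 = 2.83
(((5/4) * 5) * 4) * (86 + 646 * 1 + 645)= 34425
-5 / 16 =-0.31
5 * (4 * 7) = 140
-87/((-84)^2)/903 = -29/2123856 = -0.00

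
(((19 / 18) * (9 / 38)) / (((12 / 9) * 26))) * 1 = 3 / 416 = 0.01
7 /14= 1 /2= 0.50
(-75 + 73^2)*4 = 21016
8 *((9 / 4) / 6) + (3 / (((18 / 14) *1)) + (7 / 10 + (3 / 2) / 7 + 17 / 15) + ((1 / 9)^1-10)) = -158 / 63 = -2.51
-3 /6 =-1 /2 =-0.50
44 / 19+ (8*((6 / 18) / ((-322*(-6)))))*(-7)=9070 / 3933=2.31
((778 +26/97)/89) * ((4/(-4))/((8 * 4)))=-18873/69064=-0.27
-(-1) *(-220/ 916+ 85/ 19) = 18420/ 4351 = 4.23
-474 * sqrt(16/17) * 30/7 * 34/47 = -113760 * sqrt(17)/329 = -1425.67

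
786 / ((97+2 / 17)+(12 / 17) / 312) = 115804 / 14309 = 8.09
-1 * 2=-2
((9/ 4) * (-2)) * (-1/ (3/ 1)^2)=1/ 2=0.50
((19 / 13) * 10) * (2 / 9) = 380 / 117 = 3.25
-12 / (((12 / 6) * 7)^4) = -3 / 9604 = -0.00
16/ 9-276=-2468/ 9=-274.22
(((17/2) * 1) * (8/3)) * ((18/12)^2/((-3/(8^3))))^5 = -189253438930944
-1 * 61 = -61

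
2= 2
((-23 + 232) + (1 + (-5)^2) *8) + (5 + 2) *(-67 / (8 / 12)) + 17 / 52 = -14881 / 52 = -286.17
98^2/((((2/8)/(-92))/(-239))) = 844691008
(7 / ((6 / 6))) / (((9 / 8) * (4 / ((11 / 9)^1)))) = 1.90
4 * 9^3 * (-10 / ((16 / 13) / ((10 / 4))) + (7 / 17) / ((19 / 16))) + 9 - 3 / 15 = -58211.33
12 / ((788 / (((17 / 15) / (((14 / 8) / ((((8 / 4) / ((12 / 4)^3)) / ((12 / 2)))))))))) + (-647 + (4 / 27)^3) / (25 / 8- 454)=702513210988 / 489521425995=1.44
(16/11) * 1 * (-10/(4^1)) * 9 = -360/11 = -32.73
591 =591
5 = 5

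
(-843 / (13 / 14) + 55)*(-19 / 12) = 1350.34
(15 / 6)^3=125 / 8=15.62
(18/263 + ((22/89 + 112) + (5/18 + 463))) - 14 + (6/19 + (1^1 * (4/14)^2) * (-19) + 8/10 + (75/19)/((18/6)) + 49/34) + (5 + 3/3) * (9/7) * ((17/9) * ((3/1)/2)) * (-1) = 9036549486514/16670816505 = 542.06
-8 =-8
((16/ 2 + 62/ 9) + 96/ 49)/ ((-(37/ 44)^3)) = -632917120/ 22337973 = -28.33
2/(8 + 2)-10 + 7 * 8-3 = 216/5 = 43.20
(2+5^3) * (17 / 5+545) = 348234 / 5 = 69646.80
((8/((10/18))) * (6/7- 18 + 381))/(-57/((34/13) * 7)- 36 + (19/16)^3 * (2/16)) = -102155157504/758512175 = -134.68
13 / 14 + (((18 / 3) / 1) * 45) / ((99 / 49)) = 20723 / 154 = 134.56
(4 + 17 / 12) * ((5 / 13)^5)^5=1490116119384765625 / 6513609244492446153259144332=0.00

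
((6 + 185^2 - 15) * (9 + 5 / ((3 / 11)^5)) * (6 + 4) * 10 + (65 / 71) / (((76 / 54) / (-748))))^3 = 51767538234330068661947643348776208168751169000 / 35225297509826943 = 1469612519805922723512228000000.00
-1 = -1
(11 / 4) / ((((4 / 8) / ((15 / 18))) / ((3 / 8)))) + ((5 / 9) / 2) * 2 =655 / 288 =2.27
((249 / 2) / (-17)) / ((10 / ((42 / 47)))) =-5229 / 7990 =-0.65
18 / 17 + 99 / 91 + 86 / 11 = 169573 / 17017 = 9.96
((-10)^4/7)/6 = 5000/21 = 238.10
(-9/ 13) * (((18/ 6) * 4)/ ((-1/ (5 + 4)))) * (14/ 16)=1701/ 26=65.42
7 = 7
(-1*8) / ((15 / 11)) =-88 / 15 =-5.87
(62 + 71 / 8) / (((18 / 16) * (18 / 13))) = 91 / 2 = 45.50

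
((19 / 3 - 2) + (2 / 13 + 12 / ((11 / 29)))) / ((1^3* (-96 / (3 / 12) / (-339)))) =31.89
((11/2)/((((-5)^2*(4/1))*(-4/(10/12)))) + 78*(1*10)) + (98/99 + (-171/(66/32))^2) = 2667578087/348480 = 7654.90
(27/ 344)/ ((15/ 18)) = 81/ 860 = 0.09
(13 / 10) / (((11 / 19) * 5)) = 247 / 550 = 0.45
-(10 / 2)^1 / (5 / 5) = -5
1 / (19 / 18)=18 / 19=0.95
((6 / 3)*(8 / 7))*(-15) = -240 / 7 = -34.29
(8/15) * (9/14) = 12/35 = 0.34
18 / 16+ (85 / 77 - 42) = -24499 / 616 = -39.77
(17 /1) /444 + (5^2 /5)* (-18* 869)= -34725223 /444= -78209.96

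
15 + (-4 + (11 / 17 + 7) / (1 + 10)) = 2187 / 187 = 11.70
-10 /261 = -0.04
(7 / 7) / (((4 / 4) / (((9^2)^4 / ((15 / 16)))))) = 229582512 / 5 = 45916502.40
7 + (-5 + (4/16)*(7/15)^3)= 27343/13500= 2.03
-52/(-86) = 26/43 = 0.60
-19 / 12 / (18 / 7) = -0.62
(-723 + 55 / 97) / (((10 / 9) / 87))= -27434754 / 485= -56566.50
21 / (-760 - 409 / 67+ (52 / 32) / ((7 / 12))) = -19698 / 715993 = -0.03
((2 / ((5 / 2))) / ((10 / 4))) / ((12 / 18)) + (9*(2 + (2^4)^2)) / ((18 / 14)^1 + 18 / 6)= 13557 / 25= 542.28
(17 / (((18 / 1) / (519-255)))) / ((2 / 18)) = 2244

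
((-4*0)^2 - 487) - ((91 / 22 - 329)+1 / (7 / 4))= -25057 / 154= -162.71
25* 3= 75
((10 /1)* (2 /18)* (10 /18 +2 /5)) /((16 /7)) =301 /648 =0.46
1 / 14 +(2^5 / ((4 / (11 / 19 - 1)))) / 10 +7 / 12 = 2537 / 7980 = 0.32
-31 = -31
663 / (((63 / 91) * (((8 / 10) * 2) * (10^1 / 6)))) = 2873 / 8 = 359.12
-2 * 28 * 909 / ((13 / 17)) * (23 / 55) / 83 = -19903464 / 59345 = -335.39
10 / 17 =0.59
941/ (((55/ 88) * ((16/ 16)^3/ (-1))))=-7528/ 5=-1505.60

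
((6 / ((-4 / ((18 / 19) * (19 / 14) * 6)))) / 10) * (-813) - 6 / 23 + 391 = 2143709 / 1610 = 1331.50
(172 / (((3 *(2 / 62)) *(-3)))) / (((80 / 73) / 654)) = -10606681 / 30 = -353556.03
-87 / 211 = -0.41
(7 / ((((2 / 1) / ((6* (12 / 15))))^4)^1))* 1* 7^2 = 7112448 / 625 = 11379.92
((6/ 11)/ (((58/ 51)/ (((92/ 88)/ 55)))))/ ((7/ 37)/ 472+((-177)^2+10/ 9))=12023964/ 41320578627955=0.00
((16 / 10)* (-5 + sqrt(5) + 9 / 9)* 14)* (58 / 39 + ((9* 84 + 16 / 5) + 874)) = -142806272 / 975 + 35701568* sqrt(5) / 975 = -64589.89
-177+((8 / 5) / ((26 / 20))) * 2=-2269 / 13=-174.54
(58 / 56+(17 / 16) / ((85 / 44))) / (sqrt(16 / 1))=0.40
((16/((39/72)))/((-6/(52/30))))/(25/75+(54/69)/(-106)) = -19504/745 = -26.18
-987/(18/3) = -329/2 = -164.50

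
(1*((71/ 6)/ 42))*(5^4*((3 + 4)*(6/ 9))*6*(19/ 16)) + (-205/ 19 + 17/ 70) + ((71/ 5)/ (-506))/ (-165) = 7787782965247/ 1332500400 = 5844.49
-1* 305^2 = -93025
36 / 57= 12 / 19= 0.63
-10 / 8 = -5 / 4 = -1.25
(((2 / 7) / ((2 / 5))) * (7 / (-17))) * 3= -15 / 17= -0.88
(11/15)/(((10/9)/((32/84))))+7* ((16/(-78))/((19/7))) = -35996/129675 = -0.28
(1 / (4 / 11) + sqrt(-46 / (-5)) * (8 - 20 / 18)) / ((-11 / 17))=-1054 * sqrt(230) / 495 - 17 / 4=-36.54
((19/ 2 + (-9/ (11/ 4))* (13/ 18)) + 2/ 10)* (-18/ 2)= -7263/ 110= -66.03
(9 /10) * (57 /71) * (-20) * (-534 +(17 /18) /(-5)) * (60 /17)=27244.96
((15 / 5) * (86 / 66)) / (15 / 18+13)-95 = -86477 / 913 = -94.72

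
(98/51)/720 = 49/18360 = 0.00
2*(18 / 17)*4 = 144 / 17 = 8.47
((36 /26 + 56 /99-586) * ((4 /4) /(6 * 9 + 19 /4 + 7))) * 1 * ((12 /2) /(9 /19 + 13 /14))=-1599558016 /42084471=-38.01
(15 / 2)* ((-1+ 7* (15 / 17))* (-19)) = -12540 / 17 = -737.65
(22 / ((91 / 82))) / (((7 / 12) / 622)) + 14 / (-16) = 21137.36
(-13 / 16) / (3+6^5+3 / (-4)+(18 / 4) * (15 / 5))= -13 / 124668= -0.00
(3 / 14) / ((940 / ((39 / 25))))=117 / 329000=0.00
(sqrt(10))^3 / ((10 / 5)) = 5 * sqrt(10) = 15.81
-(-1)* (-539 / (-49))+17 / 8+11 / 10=569 / 40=14.22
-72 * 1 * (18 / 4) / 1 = -324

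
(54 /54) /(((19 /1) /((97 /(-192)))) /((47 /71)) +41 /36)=-164124 /9137369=-0.02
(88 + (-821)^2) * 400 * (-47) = -12673625200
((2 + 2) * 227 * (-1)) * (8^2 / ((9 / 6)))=-116224 / 3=-38741.33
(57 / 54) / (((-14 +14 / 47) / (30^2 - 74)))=-52687 / 828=-63.63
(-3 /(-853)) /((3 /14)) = 14 /853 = 0.02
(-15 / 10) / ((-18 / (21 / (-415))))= -7 / 1660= -0.00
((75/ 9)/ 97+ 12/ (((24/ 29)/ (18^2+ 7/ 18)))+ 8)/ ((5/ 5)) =16453343/ 3492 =4711.72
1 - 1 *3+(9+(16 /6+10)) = 59 /3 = 19.67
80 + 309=389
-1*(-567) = 567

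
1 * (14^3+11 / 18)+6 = 49511 / 18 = 2750.61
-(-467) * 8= 3736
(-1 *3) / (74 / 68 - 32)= 102 / 1051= 0.10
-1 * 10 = -10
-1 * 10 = -10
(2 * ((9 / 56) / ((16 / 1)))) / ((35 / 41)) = 369 / 15680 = 0.02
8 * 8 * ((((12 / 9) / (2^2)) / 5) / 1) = 64 / 15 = 4.27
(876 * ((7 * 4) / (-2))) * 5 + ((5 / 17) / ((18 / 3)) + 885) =-6164365 / 102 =-60434.95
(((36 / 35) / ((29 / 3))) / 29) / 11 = 108 / 323785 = 0.00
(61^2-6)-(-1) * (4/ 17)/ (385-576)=12062601/ 3247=3715.00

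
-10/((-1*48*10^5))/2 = 1/960000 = 0.00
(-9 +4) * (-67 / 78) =4.29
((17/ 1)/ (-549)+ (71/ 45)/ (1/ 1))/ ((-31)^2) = 4246/ 2637945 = 0.00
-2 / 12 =-1 / 6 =-0.17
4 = 4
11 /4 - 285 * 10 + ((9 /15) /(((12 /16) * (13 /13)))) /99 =-5637539 /1980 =-2847.24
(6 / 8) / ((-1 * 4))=-3 / 16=-0.19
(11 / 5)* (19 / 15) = 209 / 75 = 2.79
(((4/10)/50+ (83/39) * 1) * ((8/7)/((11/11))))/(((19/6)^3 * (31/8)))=47987712/2418654875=0.02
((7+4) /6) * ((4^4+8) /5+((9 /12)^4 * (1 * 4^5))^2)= 962764 /5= 192552.80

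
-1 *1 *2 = -2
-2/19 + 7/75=-0.01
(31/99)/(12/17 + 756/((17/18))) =527/1348380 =0.00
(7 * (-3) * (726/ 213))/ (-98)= 363/ 497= 0.73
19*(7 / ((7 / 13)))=247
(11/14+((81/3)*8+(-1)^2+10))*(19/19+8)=28701/14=2050.07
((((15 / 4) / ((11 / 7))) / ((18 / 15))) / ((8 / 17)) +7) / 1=7903 / 704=11.23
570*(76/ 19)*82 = 186960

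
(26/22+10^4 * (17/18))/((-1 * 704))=-935117/69696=-13.42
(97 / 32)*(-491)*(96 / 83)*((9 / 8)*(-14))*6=27004509 / 166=162677.77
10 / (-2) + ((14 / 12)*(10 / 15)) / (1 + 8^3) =-23078 / 4617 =-5.00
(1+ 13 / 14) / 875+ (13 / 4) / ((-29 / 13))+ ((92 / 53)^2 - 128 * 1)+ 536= 817394560769 / 1995794500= 409.56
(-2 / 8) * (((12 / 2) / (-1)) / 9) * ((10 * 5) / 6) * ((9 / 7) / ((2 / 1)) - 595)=-208025 / 252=-825.50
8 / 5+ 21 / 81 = 251 / 135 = 1.86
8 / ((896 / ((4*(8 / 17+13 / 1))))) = 229 / 476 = 0.48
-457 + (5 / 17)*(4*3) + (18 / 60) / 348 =-8942423 / 19720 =-453.47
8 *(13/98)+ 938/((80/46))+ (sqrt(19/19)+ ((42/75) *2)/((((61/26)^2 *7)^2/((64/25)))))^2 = 1135238477774678760981117/2096798735907760937500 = 541.42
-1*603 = -603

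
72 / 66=12 / 11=1.09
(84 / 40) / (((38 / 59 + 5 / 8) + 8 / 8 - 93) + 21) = -1652 / 54855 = -0.03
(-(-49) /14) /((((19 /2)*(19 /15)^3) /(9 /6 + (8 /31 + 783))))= 1149474375 /8079902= 142.26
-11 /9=-1.22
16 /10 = 8 /5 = 1.60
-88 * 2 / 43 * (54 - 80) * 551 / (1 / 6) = 351819.91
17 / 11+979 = 10786 / 11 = 980.55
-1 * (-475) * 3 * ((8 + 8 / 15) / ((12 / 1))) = 3040 / 3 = 1013.33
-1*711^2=-505521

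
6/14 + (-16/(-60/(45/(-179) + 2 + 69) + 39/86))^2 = 1186456696765/721405881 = 1644.65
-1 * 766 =-766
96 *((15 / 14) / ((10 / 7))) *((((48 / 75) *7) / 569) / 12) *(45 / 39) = 2016 / 36985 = 0.05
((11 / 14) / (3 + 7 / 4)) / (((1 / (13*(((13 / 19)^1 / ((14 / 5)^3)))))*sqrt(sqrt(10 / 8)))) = 46475*sqrt(2)*5^(3 / 4) / 3467044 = 0.06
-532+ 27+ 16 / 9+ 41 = -4160 / 9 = -462.22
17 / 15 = 1.13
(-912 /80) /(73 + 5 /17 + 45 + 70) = -323 /5335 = -0.06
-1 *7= -7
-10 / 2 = -5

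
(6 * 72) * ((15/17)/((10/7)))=4536/17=266.82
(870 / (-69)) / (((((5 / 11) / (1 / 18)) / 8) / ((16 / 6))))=-20416 / 621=-32.88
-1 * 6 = -6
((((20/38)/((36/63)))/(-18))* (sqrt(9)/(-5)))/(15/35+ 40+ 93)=49/212952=0.00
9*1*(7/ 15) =21/ 5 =4.20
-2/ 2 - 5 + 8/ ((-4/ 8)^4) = 122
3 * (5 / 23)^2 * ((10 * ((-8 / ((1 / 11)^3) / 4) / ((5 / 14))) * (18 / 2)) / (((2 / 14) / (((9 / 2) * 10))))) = -15848217000 / 529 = -29958822.31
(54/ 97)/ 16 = 27/ 776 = 0.03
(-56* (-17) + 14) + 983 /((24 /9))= 10677 /8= 1334.62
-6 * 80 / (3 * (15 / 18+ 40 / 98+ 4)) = -47040 / 1541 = -30.53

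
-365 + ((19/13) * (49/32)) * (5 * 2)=-71265/208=-342.62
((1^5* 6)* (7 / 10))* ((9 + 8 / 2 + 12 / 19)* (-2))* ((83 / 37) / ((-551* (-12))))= -4067 / 104690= -0.04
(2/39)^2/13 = 4/19773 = 0.00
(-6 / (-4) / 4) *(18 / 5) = 27 / 20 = 1.35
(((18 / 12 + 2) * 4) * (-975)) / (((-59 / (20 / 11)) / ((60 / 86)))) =8190000 / 27907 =293.47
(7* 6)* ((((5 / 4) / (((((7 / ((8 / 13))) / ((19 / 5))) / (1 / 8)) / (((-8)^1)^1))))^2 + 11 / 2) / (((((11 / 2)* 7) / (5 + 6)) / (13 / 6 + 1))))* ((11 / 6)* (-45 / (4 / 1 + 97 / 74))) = -3633698035 / 1084811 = -3349.61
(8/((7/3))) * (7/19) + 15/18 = 2.10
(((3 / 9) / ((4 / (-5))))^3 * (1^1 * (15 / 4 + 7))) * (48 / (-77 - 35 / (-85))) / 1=91375 / 187488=0.49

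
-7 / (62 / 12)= -42 / 31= -1.35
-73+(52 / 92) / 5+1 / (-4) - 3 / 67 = -2255461 / 30820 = -73.18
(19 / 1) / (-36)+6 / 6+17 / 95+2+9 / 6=14197 / 3420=4.15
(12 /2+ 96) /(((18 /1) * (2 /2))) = 5.67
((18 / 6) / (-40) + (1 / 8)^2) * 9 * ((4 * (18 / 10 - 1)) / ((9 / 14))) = -133 / 50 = -2.66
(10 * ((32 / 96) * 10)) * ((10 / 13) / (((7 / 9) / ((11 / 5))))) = 6600 / 91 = 72.53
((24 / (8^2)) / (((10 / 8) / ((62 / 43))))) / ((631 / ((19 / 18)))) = 589 / 813990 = 0.00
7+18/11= 95/11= 8.64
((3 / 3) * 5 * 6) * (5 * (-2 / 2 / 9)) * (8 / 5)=-80 / 3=-26.67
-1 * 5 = -5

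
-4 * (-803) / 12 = 803 / 3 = 267.67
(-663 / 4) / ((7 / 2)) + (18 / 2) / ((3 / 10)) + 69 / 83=-19203 / 1162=-16.53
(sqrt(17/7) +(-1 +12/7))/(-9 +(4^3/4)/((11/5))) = -11 * sqrt(119)/133 -55/133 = -1.32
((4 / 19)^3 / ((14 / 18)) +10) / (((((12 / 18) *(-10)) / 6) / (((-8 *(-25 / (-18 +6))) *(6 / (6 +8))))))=21631770 / 336091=64.36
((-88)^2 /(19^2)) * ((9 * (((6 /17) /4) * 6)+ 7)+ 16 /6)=5699584 /18411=309.57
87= 87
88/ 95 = 0.93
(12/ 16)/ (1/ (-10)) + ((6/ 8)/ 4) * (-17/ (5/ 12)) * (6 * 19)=-4398/ 5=-879.60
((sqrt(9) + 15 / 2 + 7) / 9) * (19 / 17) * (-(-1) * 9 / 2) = 665 / 68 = 9.78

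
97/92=1.05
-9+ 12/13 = -8.08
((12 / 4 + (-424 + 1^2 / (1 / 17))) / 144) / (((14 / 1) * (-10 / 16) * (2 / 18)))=101 / 35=2.89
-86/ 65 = -1.32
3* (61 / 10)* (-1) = -183 / 10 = -18.30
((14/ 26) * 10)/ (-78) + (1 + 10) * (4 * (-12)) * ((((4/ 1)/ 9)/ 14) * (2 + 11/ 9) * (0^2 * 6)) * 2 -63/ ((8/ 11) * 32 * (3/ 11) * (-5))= 1243487/ 648960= 1.92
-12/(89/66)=-792/89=-8.90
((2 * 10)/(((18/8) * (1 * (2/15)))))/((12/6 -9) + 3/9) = -10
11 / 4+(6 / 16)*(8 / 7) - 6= -2.82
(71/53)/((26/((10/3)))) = 355/2067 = 0.17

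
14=14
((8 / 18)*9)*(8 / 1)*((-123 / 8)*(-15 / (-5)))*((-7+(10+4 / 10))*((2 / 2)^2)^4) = -25092 / 5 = -5018.40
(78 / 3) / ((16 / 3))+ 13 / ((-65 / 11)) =107 / 40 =2.68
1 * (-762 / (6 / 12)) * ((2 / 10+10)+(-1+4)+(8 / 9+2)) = -367792 / 15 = -24519.47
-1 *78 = -78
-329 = -329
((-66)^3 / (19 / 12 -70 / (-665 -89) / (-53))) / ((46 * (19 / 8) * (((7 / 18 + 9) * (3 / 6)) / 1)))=-763570976256 / 2154343139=-354.43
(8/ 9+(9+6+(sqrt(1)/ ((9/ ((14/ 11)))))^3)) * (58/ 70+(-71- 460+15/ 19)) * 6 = -10856683505926/ 215082945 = -50476.73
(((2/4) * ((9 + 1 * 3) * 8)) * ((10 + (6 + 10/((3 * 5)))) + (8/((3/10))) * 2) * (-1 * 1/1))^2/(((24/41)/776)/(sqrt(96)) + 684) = 260558087437025280/15786363715891 - 11972997120 * sqrt(6)/15786363715891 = 16505.26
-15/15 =-1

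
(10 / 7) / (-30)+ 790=16589 / 21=789.95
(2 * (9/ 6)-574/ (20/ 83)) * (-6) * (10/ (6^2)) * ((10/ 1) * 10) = 1189550/ 3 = 396516.67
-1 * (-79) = 79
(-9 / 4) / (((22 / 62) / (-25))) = 6975 / 44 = 158.52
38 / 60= 19 / 30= 0.63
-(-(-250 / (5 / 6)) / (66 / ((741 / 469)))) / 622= -18525 / 1604449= -0.01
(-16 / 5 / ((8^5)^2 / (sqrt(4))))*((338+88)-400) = -13 / 83886080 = -0.00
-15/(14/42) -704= -749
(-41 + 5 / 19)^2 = 599076 / 361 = 1659.49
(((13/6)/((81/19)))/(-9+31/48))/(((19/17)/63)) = -12376/3609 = -3.43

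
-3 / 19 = -0.16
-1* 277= -277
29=29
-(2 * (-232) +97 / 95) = 43983 / 95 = 462.98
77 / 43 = 1.79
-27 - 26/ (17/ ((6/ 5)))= -2451/ 85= -28.84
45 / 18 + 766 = 1537 / 2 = 768.50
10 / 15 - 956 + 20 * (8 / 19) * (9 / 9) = -53974 / 57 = -946.91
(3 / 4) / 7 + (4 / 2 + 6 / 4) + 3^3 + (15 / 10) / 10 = 2153 / 70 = 30.76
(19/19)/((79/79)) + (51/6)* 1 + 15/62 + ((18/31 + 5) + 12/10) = 2561/155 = 16.52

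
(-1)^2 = 1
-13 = -13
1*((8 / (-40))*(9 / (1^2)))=-9 / 5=-1.80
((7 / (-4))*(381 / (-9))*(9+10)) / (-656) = -16891 / 7872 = -2.15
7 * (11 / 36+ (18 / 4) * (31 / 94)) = 12.53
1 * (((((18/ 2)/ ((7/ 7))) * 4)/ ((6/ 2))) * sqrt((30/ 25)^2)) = 72/ 5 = 14.40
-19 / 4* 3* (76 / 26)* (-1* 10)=5415 / 13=416.54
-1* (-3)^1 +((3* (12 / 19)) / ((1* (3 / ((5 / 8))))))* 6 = 102 / 19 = 5.37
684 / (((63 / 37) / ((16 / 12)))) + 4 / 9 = 33772 / 63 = 536.06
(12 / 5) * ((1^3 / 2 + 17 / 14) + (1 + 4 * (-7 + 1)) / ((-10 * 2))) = 1203 / 175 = 6.87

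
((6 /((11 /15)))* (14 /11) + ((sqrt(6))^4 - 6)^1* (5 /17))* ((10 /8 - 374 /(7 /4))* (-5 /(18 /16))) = 261557700 /14399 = 18164.99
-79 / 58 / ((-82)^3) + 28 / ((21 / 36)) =1535008591 / 31979344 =48.00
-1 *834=-834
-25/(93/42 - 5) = 350/39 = 8.97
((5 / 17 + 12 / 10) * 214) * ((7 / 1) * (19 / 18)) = 1807337 / 765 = 2362.53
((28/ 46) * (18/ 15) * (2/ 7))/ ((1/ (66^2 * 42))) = 38181.29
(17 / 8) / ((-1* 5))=-0.42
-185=-185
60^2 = 3600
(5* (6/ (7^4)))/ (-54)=-5/ 21609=-0.00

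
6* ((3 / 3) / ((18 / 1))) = 1 / 3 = 0.33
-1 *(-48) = 48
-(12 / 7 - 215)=1493 / 7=213.29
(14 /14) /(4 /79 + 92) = 0.01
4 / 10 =2 / 5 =0.40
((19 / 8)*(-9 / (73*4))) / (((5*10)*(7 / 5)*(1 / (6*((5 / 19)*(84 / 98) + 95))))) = -68391 / 114464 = -0.60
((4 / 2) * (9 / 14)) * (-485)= -623.57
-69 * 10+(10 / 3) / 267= -552680 / 801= -689.99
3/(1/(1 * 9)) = 27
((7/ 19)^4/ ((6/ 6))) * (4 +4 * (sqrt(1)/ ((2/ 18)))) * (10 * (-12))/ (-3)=29.48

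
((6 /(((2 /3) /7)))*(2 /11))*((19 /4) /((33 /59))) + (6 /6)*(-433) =-81245 /242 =-335.72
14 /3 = 4.67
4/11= 0.36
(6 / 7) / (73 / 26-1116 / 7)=-156 / 28505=-0.01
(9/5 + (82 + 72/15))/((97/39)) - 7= 13882/485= 28.62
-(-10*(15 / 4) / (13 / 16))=600 / 13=46.15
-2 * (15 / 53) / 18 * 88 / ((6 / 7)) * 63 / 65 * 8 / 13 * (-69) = 1190112 / 8957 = 132.87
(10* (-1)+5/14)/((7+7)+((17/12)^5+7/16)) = -16796160/35086583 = -0.48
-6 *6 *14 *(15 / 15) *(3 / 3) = -504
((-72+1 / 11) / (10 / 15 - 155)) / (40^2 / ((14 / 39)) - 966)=5537 / 41487578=0.00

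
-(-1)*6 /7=6 /7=0.86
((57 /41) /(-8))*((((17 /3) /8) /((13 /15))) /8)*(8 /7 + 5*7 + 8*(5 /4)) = -1564935 /1910272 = -0.82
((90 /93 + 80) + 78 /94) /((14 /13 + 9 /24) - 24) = -12394616 /3416665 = -3.63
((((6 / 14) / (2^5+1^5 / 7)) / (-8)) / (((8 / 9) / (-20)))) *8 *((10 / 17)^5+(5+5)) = 4289571 / 1419857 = 3.02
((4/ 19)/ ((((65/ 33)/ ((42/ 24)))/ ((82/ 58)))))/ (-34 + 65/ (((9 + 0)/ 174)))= 4059/ 18767060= 0.00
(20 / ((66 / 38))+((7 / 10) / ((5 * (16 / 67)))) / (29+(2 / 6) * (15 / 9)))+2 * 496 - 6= 1000727099 / 1003200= 997.53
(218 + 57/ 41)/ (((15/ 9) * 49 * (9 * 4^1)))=257/ 3444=0.07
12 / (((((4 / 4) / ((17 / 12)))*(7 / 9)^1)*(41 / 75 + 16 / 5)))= 11475 / 1967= 5.83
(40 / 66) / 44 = 5 / 363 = 0.01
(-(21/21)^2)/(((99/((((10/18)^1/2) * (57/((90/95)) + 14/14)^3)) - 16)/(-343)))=-84773930045/3954084128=-21.44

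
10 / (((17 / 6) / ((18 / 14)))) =540 / 119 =4.54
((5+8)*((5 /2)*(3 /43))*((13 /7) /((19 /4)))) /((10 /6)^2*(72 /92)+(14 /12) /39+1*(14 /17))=92774916 /316815443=0.29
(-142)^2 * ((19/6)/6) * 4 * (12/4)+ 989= 386083/3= 128694.33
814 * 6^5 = 6329664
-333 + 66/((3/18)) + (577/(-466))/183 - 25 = 3239987/85278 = 37.99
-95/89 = -1.07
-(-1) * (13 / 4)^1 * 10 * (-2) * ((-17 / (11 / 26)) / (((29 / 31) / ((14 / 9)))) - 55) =22732645 / 2871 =7918.02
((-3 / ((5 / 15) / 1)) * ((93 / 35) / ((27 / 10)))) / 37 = -62 / 259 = -0.24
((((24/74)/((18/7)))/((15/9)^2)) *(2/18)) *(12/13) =56/12025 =0.00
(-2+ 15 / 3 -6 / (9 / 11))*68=-884 / 3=-294.67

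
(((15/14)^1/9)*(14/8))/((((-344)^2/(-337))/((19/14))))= -32015/39760896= -0.00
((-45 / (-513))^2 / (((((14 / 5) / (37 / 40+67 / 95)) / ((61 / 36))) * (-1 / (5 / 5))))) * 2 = -89975 / 5926176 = -0.02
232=232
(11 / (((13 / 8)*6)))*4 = 176 / 39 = 4.51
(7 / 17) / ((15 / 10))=0.27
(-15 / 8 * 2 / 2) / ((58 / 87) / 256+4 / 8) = -720 / 193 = -3.73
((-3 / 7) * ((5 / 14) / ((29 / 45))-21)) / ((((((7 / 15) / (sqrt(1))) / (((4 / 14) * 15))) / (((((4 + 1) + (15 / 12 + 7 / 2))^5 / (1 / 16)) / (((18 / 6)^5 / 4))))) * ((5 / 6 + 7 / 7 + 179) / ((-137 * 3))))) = -513031486990815 / 120875944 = -4244281.12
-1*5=-5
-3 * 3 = -9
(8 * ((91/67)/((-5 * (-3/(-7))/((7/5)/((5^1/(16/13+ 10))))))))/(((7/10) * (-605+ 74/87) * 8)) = 414932/88039675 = 0.00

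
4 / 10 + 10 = 52 / 5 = 10.40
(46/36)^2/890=0.00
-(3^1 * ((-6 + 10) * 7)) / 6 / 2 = -7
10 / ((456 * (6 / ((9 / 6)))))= 5 / 912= 0.01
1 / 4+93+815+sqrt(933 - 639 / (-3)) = sqrt(1146)+3633 / 4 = 942.10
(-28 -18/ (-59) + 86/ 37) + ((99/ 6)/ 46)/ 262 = -1334903897/ 52619032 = -25.37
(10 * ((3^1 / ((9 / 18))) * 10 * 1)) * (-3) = -1800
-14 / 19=-0.74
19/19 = 1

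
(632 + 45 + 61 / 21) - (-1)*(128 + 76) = 18562 / 21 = 883.90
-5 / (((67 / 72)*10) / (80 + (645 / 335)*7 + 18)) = -268884 / 4489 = -59.90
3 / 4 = 0.75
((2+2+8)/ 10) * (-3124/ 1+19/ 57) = -18742/ 5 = -3748.40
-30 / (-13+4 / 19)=190 / 81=2.35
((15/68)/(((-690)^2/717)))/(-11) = -239/7913840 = -0.00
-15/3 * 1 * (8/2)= -20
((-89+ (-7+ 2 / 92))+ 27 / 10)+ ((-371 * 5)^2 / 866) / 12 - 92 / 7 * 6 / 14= 13598059579 / 58558920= 232.21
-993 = -993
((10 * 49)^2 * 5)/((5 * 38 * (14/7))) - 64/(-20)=300429/95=3162.41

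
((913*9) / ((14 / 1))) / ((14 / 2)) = 8217 / 98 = 83.85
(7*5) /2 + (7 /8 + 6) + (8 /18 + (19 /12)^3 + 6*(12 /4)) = 80851 /1728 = 46.79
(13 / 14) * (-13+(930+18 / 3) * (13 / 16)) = 19435 / 28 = 694.11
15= 15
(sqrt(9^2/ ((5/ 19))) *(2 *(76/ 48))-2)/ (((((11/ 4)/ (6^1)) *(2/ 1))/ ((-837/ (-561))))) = -6696/ 2057 + 95418 *sqrt(95)/ 10285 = 87.17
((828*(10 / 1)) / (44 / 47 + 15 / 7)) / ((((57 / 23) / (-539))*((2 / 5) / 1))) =-28142429700 / 19247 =-1462172.27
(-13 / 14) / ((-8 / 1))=13 / 112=0.12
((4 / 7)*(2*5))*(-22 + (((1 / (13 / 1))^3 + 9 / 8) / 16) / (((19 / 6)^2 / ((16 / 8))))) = -1394995775 / 11103638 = -125.63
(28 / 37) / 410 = 14 / 7585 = 0.00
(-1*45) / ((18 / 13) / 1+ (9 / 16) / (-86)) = -89440 / 2739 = -32.65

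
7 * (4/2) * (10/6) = 70/3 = 23.33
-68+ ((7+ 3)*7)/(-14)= -73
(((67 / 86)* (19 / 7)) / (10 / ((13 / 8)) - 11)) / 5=-16549 / 189630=-0.09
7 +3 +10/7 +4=108/7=15.43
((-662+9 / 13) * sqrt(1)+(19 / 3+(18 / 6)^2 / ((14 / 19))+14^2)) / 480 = -0.93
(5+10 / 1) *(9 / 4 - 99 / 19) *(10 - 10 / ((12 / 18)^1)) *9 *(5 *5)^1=3796875 / 76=49958.88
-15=-15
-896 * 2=-1792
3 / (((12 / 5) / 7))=35 / 4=8.75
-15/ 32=-0.47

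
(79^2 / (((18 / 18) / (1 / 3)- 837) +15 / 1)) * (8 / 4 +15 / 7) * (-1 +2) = -180989 / 5733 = -31.57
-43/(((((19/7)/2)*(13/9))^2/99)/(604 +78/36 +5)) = -2173956246/3211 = -677034.02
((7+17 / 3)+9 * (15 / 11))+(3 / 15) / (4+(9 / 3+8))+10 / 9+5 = 76883 / 2475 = 31.06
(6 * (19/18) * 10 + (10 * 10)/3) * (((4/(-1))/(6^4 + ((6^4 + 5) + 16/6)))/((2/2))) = -1160/7799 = -0.15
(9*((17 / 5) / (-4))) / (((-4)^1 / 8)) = 153 / 10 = 15.30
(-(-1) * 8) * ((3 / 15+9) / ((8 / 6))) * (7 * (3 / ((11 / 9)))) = 948.44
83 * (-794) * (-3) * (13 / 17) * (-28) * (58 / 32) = -260873067 / 34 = -7672737.26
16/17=0.94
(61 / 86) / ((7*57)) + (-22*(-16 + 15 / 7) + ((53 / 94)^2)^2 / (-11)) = 4491912313578595 / 14734840897392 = 304.85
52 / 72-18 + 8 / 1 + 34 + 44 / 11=517 / 18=28.72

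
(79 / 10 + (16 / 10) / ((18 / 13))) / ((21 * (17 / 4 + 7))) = 326 / 8505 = 0.04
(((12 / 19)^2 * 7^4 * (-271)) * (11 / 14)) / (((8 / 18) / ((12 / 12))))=-165642246 / 361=-458842.79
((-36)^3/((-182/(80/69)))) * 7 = 622080/299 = 2080.54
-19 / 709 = -0.03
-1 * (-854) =854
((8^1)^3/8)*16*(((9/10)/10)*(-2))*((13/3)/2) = -9984/25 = -399.36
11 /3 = 3.67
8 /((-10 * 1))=-4 /5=-0.80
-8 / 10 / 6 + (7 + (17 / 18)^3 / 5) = 7.04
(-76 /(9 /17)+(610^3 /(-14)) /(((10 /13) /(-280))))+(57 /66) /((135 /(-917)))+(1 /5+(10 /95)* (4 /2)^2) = 333021975183169 /56430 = 5901505851.20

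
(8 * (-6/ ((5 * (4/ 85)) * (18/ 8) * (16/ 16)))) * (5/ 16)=-85/ 3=-28.33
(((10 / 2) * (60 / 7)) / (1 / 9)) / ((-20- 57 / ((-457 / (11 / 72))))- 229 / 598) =-1770893280 / 93494779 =-18.94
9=9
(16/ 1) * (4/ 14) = 32/ 7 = 4.57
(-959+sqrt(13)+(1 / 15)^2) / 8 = -107887 / 900+sqrt(13) / 8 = -119.42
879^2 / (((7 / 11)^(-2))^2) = 1855111041 / 14641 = 126706.58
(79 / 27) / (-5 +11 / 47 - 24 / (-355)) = -1318115 / 2116584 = -0.62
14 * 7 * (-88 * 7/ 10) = -6036.80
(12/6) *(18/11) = 36/11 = 3.27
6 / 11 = 0.55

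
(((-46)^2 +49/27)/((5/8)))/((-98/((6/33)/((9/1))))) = -457448/654885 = -0.70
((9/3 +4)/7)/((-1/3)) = -3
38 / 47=0.81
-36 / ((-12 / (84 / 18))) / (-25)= -14 / 25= -0.56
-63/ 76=-0.83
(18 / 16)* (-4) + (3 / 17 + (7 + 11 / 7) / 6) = -689 / 238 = -2.89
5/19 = 0.26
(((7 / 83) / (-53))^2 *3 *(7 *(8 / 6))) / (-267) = -0.00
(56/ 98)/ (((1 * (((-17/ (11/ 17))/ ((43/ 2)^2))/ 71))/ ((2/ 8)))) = -1444069/ 8092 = -178.46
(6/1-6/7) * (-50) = -1800/7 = -257.14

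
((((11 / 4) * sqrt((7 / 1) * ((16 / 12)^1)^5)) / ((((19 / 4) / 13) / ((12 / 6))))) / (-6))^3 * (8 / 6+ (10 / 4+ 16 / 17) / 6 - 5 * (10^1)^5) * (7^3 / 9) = 5866630443309697245184 * sqrt(21) / 557708534307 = 48204889161.69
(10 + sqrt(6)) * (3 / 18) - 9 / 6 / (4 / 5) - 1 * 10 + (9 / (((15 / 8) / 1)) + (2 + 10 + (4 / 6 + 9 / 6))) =sqrt(6) / 6 + 1051 / 120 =9.17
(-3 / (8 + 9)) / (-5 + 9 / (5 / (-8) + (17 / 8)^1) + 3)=-3 / 68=-0.04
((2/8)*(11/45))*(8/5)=22/225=0.10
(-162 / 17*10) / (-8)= 405 / 34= 11.91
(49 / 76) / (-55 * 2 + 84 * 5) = 49 / 23560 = 0.00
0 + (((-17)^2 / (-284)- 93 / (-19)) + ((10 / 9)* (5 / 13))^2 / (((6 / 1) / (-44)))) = 562382707 / 221597532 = 2.54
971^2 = 942841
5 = 5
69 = 69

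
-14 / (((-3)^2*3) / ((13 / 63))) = -26 / 243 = -0.11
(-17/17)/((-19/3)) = 3/19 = 0.16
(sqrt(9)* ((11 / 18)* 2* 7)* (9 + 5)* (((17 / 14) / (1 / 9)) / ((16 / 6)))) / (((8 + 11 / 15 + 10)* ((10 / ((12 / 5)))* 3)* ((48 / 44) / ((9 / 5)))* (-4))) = -1166319 / 449600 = -2.59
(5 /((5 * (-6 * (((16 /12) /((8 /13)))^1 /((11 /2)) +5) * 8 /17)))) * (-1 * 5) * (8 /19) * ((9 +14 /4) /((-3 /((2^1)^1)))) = -23375 /20292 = -1.15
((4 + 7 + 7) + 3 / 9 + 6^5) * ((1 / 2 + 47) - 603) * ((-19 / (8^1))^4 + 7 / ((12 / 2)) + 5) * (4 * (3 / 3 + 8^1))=-12125185179107 / 2048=-5920500575.74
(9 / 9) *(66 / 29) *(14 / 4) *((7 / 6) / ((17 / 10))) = 2695 / 493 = 5.47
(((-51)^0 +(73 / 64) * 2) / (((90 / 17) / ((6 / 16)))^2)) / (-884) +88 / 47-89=-26166072793 / 300318720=-87.13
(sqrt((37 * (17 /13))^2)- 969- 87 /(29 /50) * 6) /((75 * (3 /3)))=-23668 /975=-24.27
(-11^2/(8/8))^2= 14641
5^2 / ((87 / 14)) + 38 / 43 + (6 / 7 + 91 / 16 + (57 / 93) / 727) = 11.45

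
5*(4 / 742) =10 / 371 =0.03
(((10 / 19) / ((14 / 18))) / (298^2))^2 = 0.00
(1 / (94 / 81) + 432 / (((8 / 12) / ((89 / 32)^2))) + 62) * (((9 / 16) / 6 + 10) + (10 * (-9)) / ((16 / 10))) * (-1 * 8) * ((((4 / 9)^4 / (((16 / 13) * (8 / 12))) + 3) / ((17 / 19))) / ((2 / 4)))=12766569.58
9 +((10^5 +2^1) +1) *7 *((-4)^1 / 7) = -400003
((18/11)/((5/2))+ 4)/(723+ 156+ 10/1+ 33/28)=7168/1370875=0.01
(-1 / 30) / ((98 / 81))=-27 / 980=-0.03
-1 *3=-3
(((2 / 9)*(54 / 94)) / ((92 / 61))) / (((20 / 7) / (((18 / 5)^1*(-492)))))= -1418067 / 27025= -52.47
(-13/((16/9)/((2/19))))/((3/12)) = -117/38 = -3.08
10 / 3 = 3.33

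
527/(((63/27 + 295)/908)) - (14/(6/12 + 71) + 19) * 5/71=3640719036/2264119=1608.01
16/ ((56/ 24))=48/ 7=6.86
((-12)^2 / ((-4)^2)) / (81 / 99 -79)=-99 / 860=-0.12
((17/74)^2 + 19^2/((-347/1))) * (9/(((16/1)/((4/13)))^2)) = -16888977/5138065088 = -0.00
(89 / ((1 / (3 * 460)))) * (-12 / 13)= -1473840 / 13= -113372.31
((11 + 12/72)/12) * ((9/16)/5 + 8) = 43483/5760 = 7.55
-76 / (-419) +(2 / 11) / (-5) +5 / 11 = 13817 / 23045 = 0.60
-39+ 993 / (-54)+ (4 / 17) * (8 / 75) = -438833 / 7650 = -57.36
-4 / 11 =-0.36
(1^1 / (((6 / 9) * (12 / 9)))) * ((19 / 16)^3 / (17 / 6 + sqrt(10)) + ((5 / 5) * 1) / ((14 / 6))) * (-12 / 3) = 18111951 / 2035712- 555579 * sqrt(10) / 145408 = -3.19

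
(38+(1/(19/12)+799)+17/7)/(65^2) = 111728/561925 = 0.20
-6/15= -2/5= -0.40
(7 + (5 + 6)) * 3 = 54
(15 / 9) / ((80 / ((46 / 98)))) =23 / 2352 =0.01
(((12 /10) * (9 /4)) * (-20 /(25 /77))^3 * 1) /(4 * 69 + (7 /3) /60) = -1290909312 /564625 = -2286.31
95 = 95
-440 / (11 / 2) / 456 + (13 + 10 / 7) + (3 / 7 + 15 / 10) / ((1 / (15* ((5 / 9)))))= 3457 / 114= 30.32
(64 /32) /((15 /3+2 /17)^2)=578 /7569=0.08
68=68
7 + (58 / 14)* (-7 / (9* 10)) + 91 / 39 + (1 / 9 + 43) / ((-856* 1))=4794 / 535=8.96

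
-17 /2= -8.50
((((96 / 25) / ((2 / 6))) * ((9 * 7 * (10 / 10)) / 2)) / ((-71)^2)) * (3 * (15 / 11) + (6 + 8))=1.30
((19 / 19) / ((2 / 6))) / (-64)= -3 / 64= -0.05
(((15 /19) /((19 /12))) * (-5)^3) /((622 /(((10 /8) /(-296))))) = 28125 /66464432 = 0.00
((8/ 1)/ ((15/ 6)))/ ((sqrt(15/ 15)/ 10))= 32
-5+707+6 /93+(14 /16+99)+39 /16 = 398971 /496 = 804.38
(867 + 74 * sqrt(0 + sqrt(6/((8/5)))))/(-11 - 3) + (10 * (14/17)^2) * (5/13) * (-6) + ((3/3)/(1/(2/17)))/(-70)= -20403037/262990 - 37 * 15^(1/4) * sqrt(2)/14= -84.94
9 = 9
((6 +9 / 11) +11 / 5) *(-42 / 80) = -4.73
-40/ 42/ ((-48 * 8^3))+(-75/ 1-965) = -134184955/ 129024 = -1040.00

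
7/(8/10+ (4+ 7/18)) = 630/467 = 1.35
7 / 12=0.58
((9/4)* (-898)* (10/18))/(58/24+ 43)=-2694/109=-24.72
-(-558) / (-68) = -279 / 34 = -8.21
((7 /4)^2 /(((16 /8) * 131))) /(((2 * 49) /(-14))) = -7 /4192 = -0.00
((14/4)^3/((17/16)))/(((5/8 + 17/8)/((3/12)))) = 686/187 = 3.67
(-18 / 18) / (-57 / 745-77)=745 / 57422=0.01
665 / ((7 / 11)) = 1045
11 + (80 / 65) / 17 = 2447 / 221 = 11.07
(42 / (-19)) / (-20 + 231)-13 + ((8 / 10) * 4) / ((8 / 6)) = -212687 / 20045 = -10.61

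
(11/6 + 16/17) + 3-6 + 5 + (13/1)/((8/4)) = 575/51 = 11.27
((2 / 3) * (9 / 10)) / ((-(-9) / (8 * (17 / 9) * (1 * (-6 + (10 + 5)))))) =136 / 15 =9.07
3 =3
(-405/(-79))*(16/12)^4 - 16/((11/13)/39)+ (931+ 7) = 188354/869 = 216.75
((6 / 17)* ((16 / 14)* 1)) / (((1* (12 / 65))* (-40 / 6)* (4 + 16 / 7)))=-39 / 748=-0.05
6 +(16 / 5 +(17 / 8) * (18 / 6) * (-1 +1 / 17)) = 16 / 5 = 3.20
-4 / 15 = -0.27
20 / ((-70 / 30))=-60 / 7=-8.57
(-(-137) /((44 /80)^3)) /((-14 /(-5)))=2740000 /9317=294.09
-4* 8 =-32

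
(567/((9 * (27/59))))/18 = 7.65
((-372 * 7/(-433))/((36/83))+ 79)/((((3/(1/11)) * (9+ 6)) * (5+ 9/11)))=15079/467640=0.03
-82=-82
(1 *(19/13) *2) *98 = 3724/13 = 286.46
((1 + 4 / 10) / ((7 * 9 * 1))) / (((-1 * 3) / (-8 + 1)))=0.05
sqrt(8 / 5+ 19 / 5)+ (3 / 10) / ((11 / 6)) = 9 / 55+ 3 * sqrt(15) / 5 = 2.49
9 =9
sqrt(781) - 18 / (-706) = 9 / 353 +sqrt(781) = 27.97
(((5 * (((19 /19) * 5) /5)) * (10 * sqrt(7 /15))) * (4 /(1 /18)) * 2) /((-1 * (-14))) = 240 * sqrt(105) /7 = 351.32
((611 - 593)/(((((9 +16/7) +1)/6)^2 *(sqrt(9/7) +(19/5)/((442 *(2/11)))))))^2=1517771540192452862990400/105326126711387464193089 - 47762227587427569216000 *sqrt(7)/105326126711387464193089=13.21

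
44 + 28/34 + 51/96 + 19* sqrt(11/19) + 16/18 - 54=-37975/4896 + sqrt(209)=6.70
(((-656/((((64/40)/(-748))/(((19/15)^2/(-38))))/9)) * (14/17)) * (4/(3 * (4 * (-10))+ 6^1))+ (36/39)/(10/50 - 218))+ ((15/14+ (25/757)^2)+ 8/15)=127549742139107/37859055234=3369.07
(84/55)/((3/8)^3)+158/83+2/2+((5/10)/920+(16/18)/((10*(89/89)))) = 483131497/15119280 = 31.95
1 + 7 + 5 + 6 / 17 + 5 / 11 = 2582 / 187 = 13.81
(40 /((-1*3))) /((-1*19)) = 40 /57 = 0.70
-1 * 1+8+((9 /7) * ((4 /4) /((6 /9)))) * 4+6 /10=536 /35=15.31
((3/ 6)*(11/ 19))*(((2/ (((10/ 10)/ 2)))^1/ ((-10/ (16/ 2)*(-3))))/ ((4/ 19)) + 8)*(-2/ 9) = -2156/ 2565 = -0.84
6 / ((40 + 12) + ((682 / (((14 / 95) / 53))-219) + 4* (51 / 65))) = 455 / 18587703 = 0.00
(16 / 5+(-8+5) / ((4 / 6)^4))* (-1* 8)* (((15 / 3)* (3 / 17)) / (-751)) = -0.11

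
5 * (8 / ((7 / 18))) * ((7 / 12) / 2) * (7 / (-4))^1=-105 / 2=-52.50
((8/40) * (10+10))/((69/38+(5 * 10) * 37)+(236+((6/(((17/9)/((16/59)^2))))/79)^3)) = 15530437700811089453224/8106173262398082133570831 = 0.00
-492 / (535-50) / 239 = -492 / 115915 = -0.00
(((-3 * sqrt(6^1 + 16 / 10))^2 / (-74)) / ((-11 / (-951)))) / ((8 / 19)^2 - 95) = 58706181 / 69660085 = 0.84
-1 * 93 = -93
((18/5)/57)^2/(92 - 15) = 36/694925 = 0.00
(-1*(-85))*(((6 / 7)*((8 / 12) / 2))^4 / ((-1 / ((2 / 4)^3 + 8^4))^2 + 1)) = 292075602192 / 515642325485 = 0.57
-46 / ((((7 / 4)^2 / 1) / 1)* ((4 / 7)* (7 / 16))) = -2944 / 49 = -60.08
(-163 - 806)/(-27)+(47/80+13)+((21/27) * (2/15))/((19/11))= 406595/8208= 49.54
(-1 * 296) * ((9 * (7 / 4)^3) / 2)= -114219 / 16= -7138.69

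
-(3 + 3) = -6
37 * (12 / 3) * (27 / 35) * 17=67932 / 35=1940.91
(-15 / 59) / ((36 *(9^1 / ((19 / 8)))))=-95 / 50976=-0.00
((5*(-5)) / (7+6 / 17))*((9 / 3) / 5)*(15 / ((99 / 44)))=-68 / 5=-13.60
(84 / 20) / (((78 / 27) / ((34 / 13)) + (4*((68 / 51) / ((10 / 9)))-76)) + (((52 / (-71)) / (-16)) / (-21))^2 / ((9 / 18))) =-0.06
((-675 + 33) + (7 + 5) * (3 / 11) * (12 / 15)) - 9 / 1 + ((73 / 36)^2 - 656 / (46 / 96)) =-3300706543 / 1639440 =-2013.31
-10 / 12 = -5 / 6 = -0.83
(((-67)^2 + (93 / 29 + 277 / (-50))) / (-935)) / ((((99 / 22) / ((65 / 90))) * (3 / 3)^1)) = -84573671 / 109815750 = -0.77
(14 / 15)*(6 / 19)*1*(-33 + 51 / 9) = -2296 / 285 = -8.06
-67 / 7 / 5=-67 / 35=-1.91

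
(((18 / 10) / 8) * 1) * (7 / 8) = 63 / 320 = 0.20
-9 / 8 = -1.12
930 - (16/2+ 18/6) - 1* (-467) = 1386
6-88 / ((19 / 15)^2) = -17634 / 361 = -48.85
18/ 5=3.60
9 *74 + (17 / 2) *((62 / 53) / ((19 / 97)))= 716.76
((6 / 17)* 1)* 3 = 18 / 17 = 1.06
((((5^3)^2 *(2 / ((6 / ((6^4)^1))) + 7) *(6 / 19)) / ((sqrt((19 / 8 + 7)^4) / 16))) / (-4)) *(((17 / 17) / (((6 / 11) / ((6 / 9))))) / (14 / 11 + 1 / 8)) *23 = -125105868800 / 63099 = -1982691.78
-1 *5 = -5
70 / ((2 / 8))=280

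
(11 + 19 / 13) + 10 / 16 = 1361 / 104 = 13.09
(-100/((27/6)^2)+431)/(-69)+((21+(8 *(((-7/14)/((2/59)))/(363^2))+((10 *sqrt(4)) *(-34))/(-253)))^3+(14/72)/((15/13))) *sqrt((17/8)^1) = -34511/5589+7399131987434796963982739 *sqrt(34)/2226964250033796216240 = 19367.28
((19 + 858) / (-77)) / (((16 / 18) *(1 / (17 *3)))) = -402543 / 616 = -653.48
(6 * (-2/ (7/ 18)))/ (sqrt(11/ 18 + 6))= -648 * sqrt(238)/ 833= -12.00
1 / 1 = 1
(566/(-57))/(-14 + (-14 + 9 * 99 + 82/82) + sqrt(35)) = -163008/14182759 + 566 * sqrt(35)/42548277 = -0.01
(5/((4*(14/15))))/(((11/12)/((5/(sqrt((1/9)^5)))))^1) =273375/154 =1775.16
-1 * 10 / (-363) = 0.03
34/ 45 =0.76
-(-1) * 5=5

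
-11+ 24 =13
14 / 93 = 0.15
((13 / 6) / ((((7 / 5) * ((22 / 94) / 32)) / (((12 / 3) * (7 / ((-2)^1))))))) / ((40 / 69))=-56212 / 11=-5110.18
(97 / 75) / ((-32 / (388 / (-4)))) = 9409 / 2400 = 3.92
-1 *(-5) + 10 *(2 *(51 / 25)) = 229 / 5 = 45.80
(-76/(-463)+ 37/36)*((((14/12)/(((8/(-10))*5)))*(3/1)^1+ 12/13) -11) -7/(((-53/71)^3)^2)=-2055954321527997161/38421299415009888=-53.51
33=33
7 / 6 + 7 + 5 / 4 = 113 / 12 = 9.42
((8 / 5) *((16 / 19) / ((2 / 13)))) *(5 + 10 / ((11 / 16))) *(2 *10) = 715520 / 209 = 3423.54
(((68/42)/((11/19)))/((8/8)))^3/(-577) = -269586136/7112327607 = -0.04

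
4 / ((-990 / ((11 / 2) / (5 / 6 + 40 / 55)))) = -22 / 1545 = -0.01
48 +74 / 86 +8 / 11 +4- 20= 15887 / 473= 33.59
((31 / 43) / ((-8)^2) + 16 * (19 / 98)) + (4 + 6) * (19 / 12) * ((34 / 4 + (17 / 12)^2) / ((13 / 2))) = 1358756453 / 47331648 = 28.71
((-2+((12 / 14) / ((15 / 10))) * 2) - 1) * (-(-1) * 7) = -13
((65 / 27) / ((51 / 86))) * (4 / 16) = 2795 / 2754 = 1.01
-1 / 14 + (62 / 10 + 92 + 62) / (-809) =-15259 / 56630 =-0.27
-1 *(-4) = 4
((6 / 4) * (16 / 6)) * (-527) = -2108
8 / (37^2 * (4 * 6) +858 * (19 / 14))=56 / 238143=0.00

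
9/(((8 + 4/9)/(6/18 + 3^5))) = 9855/38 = 259.34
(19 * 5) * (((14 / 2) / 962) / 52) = 665 / 50024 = 0.01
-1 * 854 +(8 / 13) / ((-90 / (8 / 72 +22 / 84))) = -31474264 / 36855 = -854.00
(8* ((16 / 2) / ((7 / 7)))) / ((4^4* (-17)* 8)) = -0.00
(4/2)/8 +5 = 21/4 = 5.25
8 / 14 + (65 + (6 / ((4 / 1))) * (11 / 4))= 69.70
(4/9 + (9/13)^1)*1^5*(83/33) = 11039/3861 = 2.86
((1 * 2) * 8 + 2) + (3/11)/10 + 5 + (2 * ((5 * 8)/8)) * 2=4733/110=43.03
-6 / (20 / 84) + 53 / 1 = 139 / 5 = 27.80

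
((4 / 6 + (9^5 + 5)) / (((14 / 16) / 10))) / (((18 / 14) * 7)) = 14173120 / 189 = 74990.05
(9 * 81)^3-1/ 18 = 6973568801/ 18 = 387420488.94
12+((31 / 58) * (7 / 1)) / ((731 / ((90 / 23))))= 5860689 / 487577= 12.02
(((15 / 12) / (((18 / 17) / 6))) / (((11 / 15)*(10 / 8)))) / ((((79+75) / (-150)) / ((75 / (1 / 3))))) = -1434375 / 847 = -1693.48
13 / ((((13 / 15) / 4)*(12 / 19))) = 95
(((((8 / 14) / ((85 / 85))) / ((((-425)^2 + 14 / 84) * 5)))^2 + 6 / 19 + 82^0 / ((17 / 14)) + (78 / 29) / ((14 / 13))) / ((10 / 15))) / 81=49014177237763376767 / 727762026772641127050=0.07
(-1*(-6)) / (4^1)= 3 / 2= 1.50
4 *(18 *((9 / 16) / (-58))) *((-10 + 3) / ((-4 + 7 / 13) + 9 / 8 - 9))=-0.43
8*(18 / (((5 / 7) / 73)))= 14716.80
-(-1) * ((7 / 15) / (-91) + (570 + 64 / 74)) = 4118753 / 7215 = 570.86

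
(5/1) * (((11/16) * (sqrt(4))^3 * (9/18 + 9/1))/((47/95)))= 99275/188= 528.06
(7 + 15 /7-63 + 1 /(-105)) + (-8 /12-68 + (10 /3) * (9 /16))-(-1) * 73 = -5719 /120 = -47.66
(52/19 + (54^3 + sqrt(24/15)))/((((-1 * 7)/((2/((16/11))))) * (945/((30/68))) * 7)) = -8227637/3988404 - 11 * sqrt(10)/2099160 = -2.06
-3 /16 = -0.19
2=2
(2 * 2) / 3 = 4 / 3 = 1.33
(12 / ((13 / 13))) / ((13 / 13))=12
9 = 9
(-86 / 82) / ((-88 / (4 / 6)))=43 / 5412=0.01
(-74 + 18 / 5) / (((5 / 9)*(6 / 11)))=-5808 / 25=-232.32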